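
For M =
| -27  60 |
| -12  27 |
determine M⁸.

[[6561, 0], [0, 6561]]

tr M = 0 and det M = -9, so the characteristic polynomial is λ² − (0)λ + (-9) with roots -3 and 3.
Eigenvectors give P = [[-5, -2], [-2, -1]] with P⁻¹ = [[-1, 2], [2, -5]], and M = P·diag(-3, 3)·P⁻¹.
Then M⁸ = P·diag(6561, 6561)·P⁻¹ = [[-32805, -13122], [-13122, -6561]] · [[-1, 2], [2, -5]] = [[6561, 0], [0, 6561]].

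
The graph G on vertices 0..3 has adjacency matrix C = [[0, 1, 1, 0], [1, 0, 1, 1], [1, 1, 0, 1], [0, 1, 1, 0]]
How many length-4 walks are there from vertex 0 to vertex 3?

10

The number of length-4 walks from vertex 0 to vertex 3 is entry (0,3) of C⁴, where C is the adjacency matrix.
C² = [[2, 1, 1, 2], [1, 3, 2, 1], [1, 2, 3, 1], [2, 1, 1, 2]]
C³ = [[2, 5, 5, 2], [5, 4, 5, 5], [5, 5, 4, 5], [2, 5, 5, 2]]
C⁴ = [[10, 9, 9, 10], [9, 15, 14, 9], [9, 14, 15, 9], [10, 9, 9, 10]]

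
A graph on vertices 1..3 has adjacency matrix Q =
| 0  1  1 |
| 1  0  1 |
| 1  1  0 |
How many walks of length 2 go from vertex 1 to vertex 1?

2

The number of length-2 walks from vertex 1 to vertex 1 is entry (1,1) of Q^2, where Q is the adjacency matrix.
Q^2 = [[2, 1, 1], [1, 2, 1], [1, 1, 2]]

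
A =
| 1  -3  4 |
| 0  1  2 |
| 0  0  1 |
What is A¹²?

A = I + N where N = [[0, -3, 4], [0, 0, 2], [0, 0, 0]] is strictly upper-triangular, so N³ = 0.
(I + N)¹² = I + 12·N + 66·N² = [[1, -36, -348], [0, 1, 24], [0, 0, 1]].

[[1, -36, -348], [0, 1, 24], [0, 0, 1]]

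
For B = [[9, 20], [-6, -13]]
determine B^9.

[[98409, 196820], [-59046, -118093]]

tr B = -4 and det B = 3, so the characteristic polynomial is λ² − (-4)λ + (3) with roots -1 and -3.
Eigenvectors give P = [[-2, -5], [1, 3]] with P⁻¹ = [[-3, -5], [1, 2]], and B = P·diag(-1, -3)·P⁻¹.
Then B^9 = P·diag(-1, -19683)·P⁻¹ = [[2, 98415], [-1, -59049]] · [[-3, -5], [1, 2]] = [[98409, 196820], [-59046, -118093]].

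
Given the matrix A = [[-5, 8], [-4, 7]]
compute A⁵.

tr A = 2 and det A = -3, so the characteristic polynomial is λ² − (2)λ + (-3) with roots -1 and 3.
Eigenvectors give P = [[2, 1], [1, 1]] with P⁻¹ = [[1, -1], [-1, 2]], and A = P·diag(-1, 3)·P⁻¹.
Then A⁵ = P·diag(-1, 243)·P⁻¹ = [[-2, 243], [-1, 243]] · [[1, -1], [-1, 2]] = [[-245, 488], [-244, 487]].

[[-245, 488], [-244, 487]]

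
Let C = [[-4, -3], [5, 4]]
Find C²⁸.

[[1, 0], [0, 1]]

C² = I (check: tr C = 0 and det C = -1), so C²⁸ = I since 28 is even.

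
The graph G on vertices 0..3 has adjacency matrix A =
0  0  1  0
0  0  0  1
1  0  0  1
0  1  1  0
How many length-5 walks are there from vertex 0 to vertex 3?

The number of length-5 walks from vertex 0 to vertex 3 is entry (0,3) of A⁵, where A is the adjacency matrix.
A² = [[1, 0, 0, 1], [0, 1, 1, 0], [0, 1, 2, 0], [1, 0, 0, 2]]
A³ = [[0, 1, 2, 0], [1, 0, 0, 2], [2, 0, 0, 3], [0, 2, 3, 0]]
A⁴ = [[2, 0, 0, 3], [0, 2, 3, 0], [0, 3, 5, 0], [3, 0, 0, 5]]
A⁵ = [[0, 3, 5, 0], [3, 0, 0, 5], [5, 0, 0, 8], [0, 5, 8, 0]]

0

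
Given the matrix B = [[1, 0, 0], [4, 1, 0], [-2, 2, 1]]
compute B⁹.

[[1, 0, 0], [36, 1, 0], [270, 18, 1]]

B = I + N where N = [[0, 0, 0], [4, 0, 0], [-2, 2, 0]] is strictly lower-triangular, so N³ = 0.
(I + N)⁹ = I + 9·N + 36·N² = [[1, 0, 0], [36, 1, 0], [270, 18, 1]].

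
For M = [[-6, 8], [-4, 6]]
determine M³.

tr M = 0 and det M = -4, so the characteristic polynomial is λ² − (0)λ + (-4) with roots 2 and -2.
Eigenvectors give P = [[-1, 2], [-1, 1]] with P⁻¹ = [[1, -2], [1, -1]], and M = P·diag(2, -2)·P⁻¹.
Then M³ = P·diag(8, -8)·P⁻¹ = [[-8, -16], [-8, -8]] · [[1, -2], [1, -1]] = [[-24, 32], [-16, 24]].

[[-24, 32], [-16, 24]]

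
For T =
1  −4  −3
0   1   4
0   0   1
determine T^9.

T = I + N where N = [[0, −4, −3], [0, 0, 4], [0, 0, 0]] is strictly upper-triangular, so N^3 = 0.
(I + N)^9 = I + 9·N + 36·N^2 = [[1, −36, −603], [0, 1, 36], [0, 0, 1]].

[[1, −36, −603], [0, 1, 36], [0, 0, 1]]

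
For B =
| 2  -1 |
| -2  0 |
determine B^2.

[[6, -2], [-4, 2]]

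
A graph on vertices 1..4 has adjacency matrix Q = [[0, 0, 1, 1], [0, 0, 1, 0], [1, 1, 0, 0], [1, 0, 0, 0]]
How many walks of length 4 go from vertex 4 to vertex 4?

The number of length-4 walks from vertex 4 to vertex 4 is entry (4,4) of Q⁴, where Q is the adjacency matrix.
Q² = [[2, 1, 0, 0], [1, 1, 0, 0], [0, 0, 2, 1], [0, 0, 1, 1]]
Q³ = [[0, 0, 3, 2], [0, 0, 2, 1], [3, 2, 0, 0], [2, 1, 0, 0]]
Q⁴ = [[5, 3, 0, 0], [3, 2, 0, 0], [0, 0, 5, 3], [0, 0, 3, 2]]

2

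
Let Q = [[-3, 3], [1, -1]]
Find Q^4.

[[192, -192], [-64, 64]]

Q^2 = [[12, -12], [-4, 4]]
Q^3 = [[-48, 48], [16, -16]]
Q^4 = [[192, -192], [-64, 64]]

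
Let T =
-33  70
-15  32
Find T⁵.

tr T = -1 and det T = -6, so the characteristic polynomial is λ² − (-1)λ + (-6) with roots -3 and 2.
Eigenvectors give P = [[7, 2], [3, 1]] with P⁻¹ = [[1, -2], [-3, 7]], and T = P·diag(-3, 2)·P⁻¹.
Then T⁵ = P·diag(-243, 32)·P⁻¹ = [[-1701, 64], [-729, 32]] · [[1, -2], [-3, 7]] = [[-1893, 3850], [-825, 1682]].

[[-1893, 3850], [-825, 1682]]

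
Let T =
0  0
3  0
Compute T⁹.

[[0, 0], [0, 0]]

T is strictly triangular, hence nilpotent: T² = 0, so T⁹ = 0.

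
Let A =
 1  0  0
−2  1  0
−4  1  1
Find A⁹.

[[1, 0, 0], [−18, 1, 0], [−108, 9, 1]]

A = I + N where N = [[0, 0, 0], [−2, 0, 0], [−4, 1, 0]] is strictly lower-triangular, so N³ = 0.
(I + N)⁹ = I + 9·N + 36·N² = [[1, 0, 0], [−18, 1, 0], [−108, 9, 1]].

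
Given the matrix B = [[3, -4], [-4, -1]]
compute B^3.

[[107, -92], [-92, 15]]

B^2 = [[25, -8], [-8, 17]]
B^3 = [[107, -92], [-92, 15]]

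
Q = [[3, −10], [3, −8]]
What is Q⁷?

tr Q = −5 and det Q = 6, so the characteristic polynomial is λ² − (−5)λ + (6) with roots −2 and −3.
Eigenvectors give P = [[2, 5], [1, 3]] with P⁻¹ = [[3, −5], [−1, 2]], and Q = P·diag(−2, −3)·P⁻¹.
Then Q⁷ = P·diag(−128, −2187)·P⁻¹ = [[−256, −10935], [−128, −6561]] · [[3, −5], [−1, 2]] = [[10167, −20590], [6177, −12482]].

[[10167, −20590], [6177, −12482]]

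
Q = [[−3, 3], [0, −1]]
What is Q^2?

[[9, −12], [0, 1]]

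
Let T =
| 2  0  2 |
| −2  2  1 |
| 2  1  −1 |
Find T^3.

[[16, 6, 16], [−28, 7, −4], [10, 8, −5]]

T^2 = [[8, 2, 2], [−6, 5, −3], [0, 1, 6]]
T^3 = [[16, 6, 16], [−28, 7, −4], [10, 8, −5]]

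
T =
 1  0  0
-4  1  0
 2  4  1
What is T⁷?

T = I + N where N = [[0, 0, 0], [-4, 0, 0], [2, 4, 0]] is strictly lower-triangular, so N³ = 0.
(I + N)⁷ = I + 7·N + 21·N² = [[1, 0, 0], [-28, 1, 0], [-322, 28, 1]].

[[1, 0, 0], [-28, 1, 0], [-322, 28, 1]]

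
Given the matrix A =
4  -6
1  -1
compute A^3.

tr A = 3 and det A = 2, so the characteristic polynomial is λ² − (3)λ + (2) with roots 1 and 2.
Eigenvectors give P = [[-2, -3], [-1, -1]] with P⁻¹ = [[1, -3], [-1, 2]], and A = P·diag(1, 2)·P⁻¹.
Then A^3 = P·diag(1, 8)·P⁻¹ = [[-2, -24], [-1, -8]] · [[1, -3], [-1, 2]] = [[22, -42], [7, -13]].

[[22, -42], [7, -13]]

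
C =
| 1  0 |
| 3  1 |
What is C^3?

[[1, 0], [9, 1]]

C = I + N where N = [[0, 0], [3, 0]] is strictly lower-triangular, so N^2 = 0.
(I + N)^3 = I + 3·N = [[1, 0], [9, 1]].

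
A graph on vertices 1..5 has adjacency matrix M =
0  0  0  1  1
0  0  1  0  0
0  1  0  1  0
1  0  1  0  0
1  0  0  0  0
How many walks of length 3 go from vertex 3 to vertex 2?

The number of length-3 walks from vertex 3 to vertex 2 is entry (3,2) of M³, where M is the adjacency matrix.
M² = [[2, 0, 1, 0, 0], [0, 1, 0, 1, 0], [1, 0, 2, 0, 0], [0, 1, 0, 2, 1], [0, 0, 0, 1, 1]]
M³ = [[0, 1, 0, 3, 2], [1, 0, 2, 0, 0], [0, 2, 0, 3, 1], [3, 0, 3, 0, 0], [2, 0, 1, 0, 0]]

2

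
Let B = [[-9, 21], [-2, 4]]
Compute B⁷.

[[-14541, 43239], [-4118, 12226]]

tr B = -5 and det B = 6, so the characteristic polynomial is λ² − (-5)λ + (6) with roots -3 and -2.
Eigenvectors give P = [[7, 3], [2, 1]] with P⁻¹ = [[1, -3], [-2, 7]], and B = P·diag(-3, -2)·P⁻¹.
Then B⁷ = P·diag(-2187, -128)·P⁻¹ = [[-15309, -384], [-4374, -128]] · [[1, -3], [-2, 7]] = [[-14541, 43239], [-4118, 12226]].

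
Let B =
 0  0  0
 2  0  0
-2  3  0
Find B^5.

[[0, 0, 0], [0, 0, 0], [0, 0, 0]]

B is strictly triangular, hence nilpotent: B^3 = 0, so B^5 = 0.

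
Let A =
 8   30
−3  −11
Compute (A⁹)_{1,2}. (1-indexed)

tr A = −3 and det A = 2, so the characteristic polynomial is λ² − (−3)λ + (2) with roots −1 and −2.
Eigenvectors give P = [[−10, 3], [3, −1]] with P⁻¹ = [[−1, −3], [−3, −10]], and A = P·diag(−1, −2)·P⁻¹.
Then A⁹ = P·diag(−1, −512)·P⁻¹ = [[10, −1536], [−3, 512]] · [[−1, −3], [−3, −10]] = [[4598, 15330], [−1533, −5111]].

15330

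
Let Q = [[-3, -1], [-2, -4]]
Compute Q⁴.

[[219, 203], [406, 422]]

Q² = [[11, 7], [14, 18]]
Q³ = [[-47, -39], [-78, -86]]
Q⁴ = [[219, 203], [406, 422]]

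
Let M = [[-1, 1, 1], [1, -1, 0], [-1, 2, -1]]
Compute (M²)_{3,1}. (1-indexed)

4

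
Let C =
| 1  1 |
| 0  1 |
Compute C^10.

[[1, 10], [0, 1]]

C = I + N where N = [[0, 1], [0, 0]] is strictly upper-triangular, so N^2 = 0.
(I + N)^10 = I + 10·N = [[1, 10], [0, 1]].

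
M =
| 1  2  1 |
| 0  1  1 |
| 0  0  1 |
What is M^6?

[[1, 12, 36], [0, 1, 6], [0, 0, 1]]

M = I + N where N = [[0, 2, 1], [0, 0, 1], [0, 0, 0]] is strictly upper-triangular, so N^3 = 0.
(I + N)^6 = I + 6·N + 15·N^2 = [[1, 12, 36], [0, 1, 6], [0, 0, 1]].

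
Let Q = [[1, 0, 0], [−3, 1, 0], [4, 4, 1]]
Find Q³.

Q = I + N where N = [[0, 0, 0], [−3, 0, 0], [4, 4, 0]] is strictly lower-triangular, so N³ = 0.
(I + N)³ = I + 3·N + 3·N² = [[1, 0, 0], [−9, 1, 0], [−24, 12, 1]].

[[1, 0, 0], [−9, 1, 0], [−24, 12, 1]]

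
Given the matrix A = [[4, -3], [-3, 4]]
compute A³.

A² = [[25, -24], [-24, 25]]
A³ = [[172, -171], [-171, 172]]

[[172, -171], [-171, 172]]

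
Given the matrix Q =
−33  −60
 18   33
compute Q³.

tr Q = 0 and det Q = −9, so the characteristic polynomial is λ² − (0)λ + (−9) with roots 3 and −3.
Eigenvectors give P = [[5, 2], [−3, −1]] with P⁻¹ = [[−1, −2], [3, 5]], and Q = P·diag(3, −3)·P⁻¹.
Then Q³ = P·diag(27, −27)·P⁻¹ = [[135, −54], [−81, 27]] · [[−1, −2], [3, 5]] = [[−297, −540], [162, 297]].

[[−297, −540], [162, 297]]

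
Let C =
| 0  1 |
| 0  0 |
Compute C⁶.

[[0, 0], [0, 0]]

C is strictly triangular, hence nilpotent: C² = 0, so C⁶ = 0.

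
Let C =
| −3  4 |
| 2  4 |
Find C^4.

C^2 = [[17, 4], [2, 24]]
C^3 = [[−43, 84], [42, 104]]
C^4 = [[297, 164], [82, 584]]

[[297, 164], [82, 584]]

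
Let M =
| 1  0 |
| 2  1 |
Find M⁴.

[[1, 0], [8, 1]]

M = I + N where N = [[0, 0], [2, 0]] is strictly lower-triangular, so N² = 0.
(I + N)⁴ = I + 4·N = [[1, 0], [8, 1]].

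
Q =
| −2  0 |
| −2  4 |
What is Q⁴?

Q² = [[4, 0], [−4, 16]]
Q³ = [[−8, 0], [−24, 64]]
Q⁴ = [[16, 0], [−80, 256]]

[[16, 0], [−80, 256]]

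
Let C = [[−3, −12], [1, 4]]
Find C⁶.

C² = C (a projection; rank 1, trace 1), so C⁶ = C.

[[−3, −12], [1, 4]]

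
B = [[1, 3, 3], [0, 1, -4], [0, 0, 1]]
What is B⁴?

[[1, 12, -60], [0, 1, -16], [0, 0, 1]]

B = I + N where N = [[0, 3, 3], [0, 0, -4], [0, 0, 0]] is strictly upper-triangular, so N³ = 0.
(I + N)⁴ = I + 4·N + 6·N² = [[1, 12, -60], [0, 1, -16], [0, 0, 1]].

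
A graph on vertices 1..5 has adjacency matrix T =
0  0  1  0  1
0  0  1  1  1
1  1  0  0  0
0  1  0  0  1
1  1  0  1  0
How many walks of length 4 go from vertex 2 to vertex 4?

8

The number of length-4 walks from vertex 2 to vertex 4 is entry (2,4) of T⁴, where T is the adjacency matrix.
T² = [[2, 2, 0, 1, 0], [2, 3, 0, 1, 1], [0, 0, 2, 1, 2], [1, 1, 1, 2, 1], [0, 1, 2, 1, 3]]
T³ = [[0, 1, 4, 2, 5], [1, 2, 5, 4, 6], [4, 5, 0, 2, 1], [2, 4, 2, 2, 4], [5, 6, 1, 4, 2]]
T⁴ = [[9, 11, 1, 6, 3], [11, 15, 3, 8, 7], [1, 3, 9, 6, 11], [6, 8, 6, 8, 8], [3, 7, 11, 8, 15]]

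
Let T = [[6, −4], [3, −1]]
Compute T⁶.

[[2724, −2660], [1995, −1931]]

tr T = 5 and det T = 6, so the characteristic polynomial is λ² − (5)λ + (6) with roots 2 and 3.
Eigenvectors give P = [[1, 4], [1, 3]] with P⁻¹ = [[−3, 4], [1, −1]], and T = P·diag(2, 3)·P⁻¹.
Then T⁶ = P·diag(64, 729)·P⁻¹ = [[64, 2916], [64, 2187]] · [[−3, 4], [1, −1]] = [[2724, −2660], [1995, −1931]].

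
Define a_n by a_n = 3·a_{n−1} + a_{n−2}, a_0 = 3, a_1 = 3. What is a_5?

With companion matrix B = [[3, 1], [1, 0]], [a_n, a_{n−1}]ᵀ = B·[a_{n−1}, a_{n−2}]ᵀ, so [a_5, a_4]ᵀ = B^4·[a_1, a_0]ᵀ.
B^4 = [[109, 33], [33, 10]], giving [a_5, a_4]ᵀ = [[426], [129]].

426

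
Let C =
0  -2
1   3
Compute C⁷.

tr C = 3 and det C = 2, so the characteristic polynomial is λ² − (3)λ + (2) with roots 2 and 1.
Eigenvectors give P = [[1, 2], [-1, -1]] with P⁻¹ = [[-1, -2], [1, 1]], and C = P·diag(2, 1)·P⁻¹.
Then C⁷ = P·diag(128, 1)·P⁻¹ = [[128, 2], [-128, -1]] · [[-1, -2], [1, 1]] = [[-126, -254], [127, 255]].

[[-126, -254], [127, 255]]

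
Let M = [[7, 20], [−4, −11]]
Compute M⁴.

tr M = −4 and det M = 3, so the characteristic polynomial is λ² − (−4)λ + (3) with roots −3 and −1.
Eigenvectors give P = [[−2, 5], [1, −2]] with P⁻¹ = [[2, 5], [1, 2]], and M = P·diag(−3, −1)·P⁻¹.
Then M⁴ = P·diag(81, 1)·P⁻¹ = [[−162, 5], [81, −2]] · [[2, 5], [1, 2]] = [[−319, −800], [160, 401]].

[[−319, −800], [160, 401]]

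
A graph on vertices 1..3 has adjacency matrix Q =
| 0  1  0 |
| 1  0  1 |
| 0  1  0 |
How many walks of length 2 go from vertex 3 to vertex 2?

The number of length-2 walks from vertex 3 to vertex 2 is entry (3,2) of Q^2, where Q is the adjacency matrix.
Q^2 = [[1, 0, 1], [0, 2, 0], [1, 0, 1]]

0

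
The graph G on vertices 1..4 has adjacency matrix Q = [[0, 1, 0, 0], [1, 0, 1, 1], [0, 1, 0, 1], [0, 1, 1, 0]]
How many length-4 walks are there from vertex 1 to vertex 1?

The number of length-4 walks from vertex 1 to vertex 1 is entry (1,1) of Q^4, where Q is the adjacency matrix.
Q^2 = [[1, 0, 1, 1], [0, 3, 1, 1], [1, 1, 2, 1], [1, 1, 1, 2]]
Q^3 = [[0, 3, 1, 1], [3, 2, 4, 4], [1, 4, 2, 3], [1, 4, 3, 2]]
Q^4 = [[3, 2, 4, 4], [2, 11, 6, 6], [4, 6, 7, 6], [4, 6, 6, 7]]

3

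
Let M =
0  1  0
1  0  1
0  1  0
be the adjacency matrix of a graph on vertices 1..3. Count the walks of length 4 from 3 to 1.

2

The number of length-4 walks from vertex 3 to vertex 1 is entry (3,1) of M^4, where M is the adjacency matrix.
M^2 = [[1, 0, 1], [0, 2, 0], [1, 0, 1]]
M^3 = [[0, 2, 0], [2, 0, 2], [0, 2, 0]]
M^4 = [[2, 0, 2], [0, 4, 0], [2, 0, 2]]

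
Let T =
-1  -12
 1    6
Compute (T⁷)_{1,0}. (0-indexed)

2059

tr T = 5 and det T = 6, so the characteristic polynomial is λ² − (5)λ + (6) with roots 2 and 3.
Eigenvectors give P = [[-4, 3], [1, -1]] with P⁻¹ = [[-1, -3], [-1, -4]], and T = P·diag(2, 3)·P⁻¹.
Then T⁷ = P·diag(128, 2187)·P⁻¹ = [[-512, 6561], [128, -2187]] · [[-1, -3], [-1, -4]] = [[-6049, -24708], [2059, 8364]].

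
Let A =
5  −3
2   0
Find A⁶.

[[2059, −1995], [1330, −1266]]

tr A = 5 and det A = 6, so the characteristic polynomial is λ² − (5)λ + (6) with roots 3 and 2.
Eigenvectors give P = [[3, 1], [2, 1]] with P⁻¹ = [[1, −1], [−2, 3]], and A = P·diag(3, 2)·P⁻¹.
Then A⁶ = P·diag(729, 64)·P⁻¹ = [[2187, 64], [1458, 64]] · [[1, −1], [−2, 3]] = [[2059, −1995], [1330, −1266]].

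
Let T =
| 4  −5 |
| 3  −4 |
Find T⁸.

T² = I (check: tr T = 0 and det T = −1), so T⁸ = I since 8 is even.

[[1, 0], [0, 1]]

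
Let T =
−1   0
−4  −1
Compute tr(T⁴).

2

T² = [[1, 0], [8, 1]]
T³ = [[−1, 0], [−12, −1]]
T⁴ = [[1, 0], [16, 1]]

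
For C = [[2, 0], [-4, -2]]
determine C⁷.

tr C = 0 and det C = -4, so the characteristic polynomial is λ² − (0)λ + (-4) with roots 2 and -2.
Eigenvectors give P = [[-1, 0], [1, 1]] with P⁻¹ = [[-1, 0], [1, 1]], and C = P·diag(2, -2)·P⁻¹.
Then C⁷ = P·diag(128, -128)·P⁻¹ = [[-128, 0], [128, -128]] · [[-1, 0], [1, 1]] = [[128, 0], [-256, -128]].

[[128, 0], [-256, -128]]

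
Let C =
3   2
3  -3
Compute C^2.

[[15, 0], [0, 15]]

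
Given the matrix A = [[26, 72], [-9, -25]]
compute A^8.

tr A = 1 and det A = -2, so the characteristic polynomial is λ² − (1)λ + (-2) with roots -1 and 2.
Eigenvectors give P = [[-8, -3], [3, 1]] with P⁻¹ = [[1, 3], [-3, -8]], and A = P·diag(-1, 2)·P⁻¹.
Then A^8 = P·diag(1, 256)·P⁻¹ = [[-8, -768], [3, 256]] · [[1, 3], [-3, -8]] = [[2296, 6120], [-765, -2039]].

[[2296, 6120], [-765, -2039]]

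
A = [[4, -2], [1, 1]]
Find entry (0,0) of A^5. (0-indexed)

454

tr A = 5 and det A = 6, so the characteristic polynomial is λ² − (5)λ + (6) with roots 3 and 2.
Eigenvectors give P = [[2, 1], [1, 1]] with P⁻¹ = [[1, -1], [-1, 2]], and A = P·diag(3, 2)·P⁻¹.
Then A^5 = P·diag(243, 32)·P⁻¹ = [[486, 32], [243, 32]] · [[1, -1], [-1, 2]] = [[454, -422], [211, -179]].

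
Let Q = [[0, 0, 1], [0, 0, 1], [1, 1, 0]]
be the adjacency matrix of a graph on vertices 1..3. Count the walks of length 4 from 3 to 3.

4

The number of length-4 walks from vertex 3 to vertex 3 is entry (3,3) of Q⁴, where Q is the adjacency matrix.
Q² = [[1, 1, 0], [1, 1, 0], [0, 0, 2]]
Q³ = [[0, 0, 2], [0, 0, 2], [2, 2, 0]]
Q⁴ = [[2, 2, 0], [2, 2, 0], [0, 0, 4]]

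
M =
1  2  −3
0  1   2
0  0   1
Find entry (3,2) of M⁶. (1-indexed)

0

M = I + N where N = [[0, 2, −3], [0, 0, 2], [0, 0, 0]] is strictly upper-triangular, so N³ = 0.
(I + N)⁶ = I + 6·N + 15·N² = [[1, 12, 42], [0, 1, 12], [0, 0, 1]].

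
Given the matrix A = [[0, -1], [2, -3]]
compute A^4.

tr A = -3 and det A = 2, so the characteristic polynomial is λ² − (-3)λ + (2) with roots -1 and -2.
Eigenvectors give P = [[1, -1], [1, -2]] with P⁻¹ = [[2, -1], [1, -1]], and A = P·diag(-1, -2)·P⁻¹.
Then A^4 = P·diag(1, 16)·P⁻¹ = [[1, -16], [1, -32]] · [[2, -1], [1, -1]] = [[-14, 15], [-30, 31]].

[[-14, 15], [-30, 31]]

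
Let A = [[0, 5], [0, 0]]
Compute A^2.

A is strictly triangular, hence nilpotent: A^2 = 0, so A^2 = 0.

[[0, 0], [0, 0]]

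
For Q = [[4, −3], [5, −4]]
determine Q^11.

Q² = I (check: tr Q = 0 and det Q = −1), so Q^11 = Q since 11 is odd.

[[4, −3], [5, −4]]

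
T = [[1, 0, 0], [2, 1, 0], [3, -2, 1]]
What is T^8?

[[1, 0, 0], [16, 1, 0], [-88, -16, 1]]

T = I + N where N = [[0, 0, 0], [2, 0, 0], [3, -2, 0]] is strictly lower-triangular, so N^3 = 0.
(I + N)^8 = I + 8·N + 28·N^2 = [[1, 0, 0], [16, 1, 0], [-88, -16, 1]].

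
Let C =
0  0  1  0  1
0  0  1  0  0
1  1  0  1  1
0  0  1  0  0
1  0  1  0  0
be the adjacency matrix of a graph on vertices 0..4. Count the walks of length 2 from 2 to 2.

4

The number of length-2 walks from vertex 2 to vertex 2 is entry (2,2) of C^2, where C is the adjacency matrix.
C^2 = [[2, 1, 1, 1, 1], [1, 1, 0, 1, 1], [1, 0, 4, 0, 1], [1, 1, 0, 1, 1], [1, 1, 1, 1, 2]]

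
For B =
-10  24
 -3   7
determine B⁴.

tr B = -3 and det B = 2, so the characteristic polynomial is λ² − (-3)λ + (2) with roots -2 and -1.
Eigenvectors give P = [[3, -8], [1, -3]] with P⁻¹ = [[3, -8], [1, -3]], and B = P·diag(-2, -1)·P⁻¹.
Then B⁴ = P·diag(16, 1)·P⁻¹ = [[48, -8], [16, -3]] · [[3, -8], [1, -3]] = [[136, -360], [45, -119]].

[[136, -360], [45, -119]]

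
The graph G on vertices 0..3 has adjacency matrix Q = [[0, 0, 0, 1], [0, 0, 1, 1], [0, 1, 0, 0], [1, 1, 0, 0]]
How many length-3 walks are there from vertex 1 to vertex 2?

The number of length-3 walks from vertex 1 to vertex 2 is entry (1,2) of Q^3, where Q is the adjacency matrix.
Q^2 = [[1, 1, 0, 0], [1, 2, 0, 0], [0, 0, 1, 1], [0, 0, 1, 2]]
Q^3 = [[0, 0, 1, 2], [0, 0, 2, 3], [1, 2, 0, 0], [2, 3, 0, 0]]

2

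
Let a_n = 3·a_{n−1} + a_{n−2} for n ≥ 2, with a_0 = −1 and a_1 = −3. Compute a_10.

With companion matrix A = [[3, 1], [1, 0]], [a_n, a_{n−1}]ᵀ = A·[a_{n−1}, a_{n−2}]ᵀ, so [a_10, a_9]ᵀ = A⁹·[a_1, a_0]ᵀ.
A⁹ = [[42837, 12970], [12970, 3927]], giving [a_10, a_9]ᵀ = [[−141481], [−42837]].

−141481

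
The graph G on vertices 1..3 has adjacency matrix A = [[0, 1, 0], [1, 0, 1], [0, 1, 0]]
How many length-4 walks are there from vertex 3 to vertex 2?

0

The number of length-4 walks from vertex 3 to vertex 2 is entry (3,2) of A^4, where A is the adjacency matrix.
A^2 = [[1, 0, 1], [0, 2, 0], [1, 0, 1]]
A^3 = [[0, 2, 0], [2, 0, 2], [0, 2, 0]]
A^4 = [[2, 0, 2], [0, 4, 0], [2, 0, 2]]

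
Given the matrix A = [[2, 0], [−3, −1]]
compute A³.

tr A = 1 and det A = −2, so the characteristic polynomial is λ² − (1)λ + (−2) with roots −1 and 2.
Eigenvectors give P = [[0, −1], [−1, 1]] with P⁻¹ = [[−1, −1], [−1, 0]], and A = P·diag(−1, 2)·P⁻¹.
Then A³ = P·diag(−1, 8)·P⁻¹ = [[0, −8], [1, 8]] · [[−1, −1], [−1, 0]] = [[8, 0], [−9, −1]].

[[8, 0], [−9, −1]]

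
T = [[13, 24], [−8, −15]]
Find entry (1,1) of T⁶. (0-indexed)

tr T = −2 and det T = −3, so the characteristic polynomial is λ² − (−2)λ + (−3) with roots −3 and 1.
Eigenvectors give P = [[3, 2], [−2, −1]] with P⁻¹ = [[−1, −2], [2, 3]], and T = P·diag(−3, 1)·P⁻¹.
Then T⁶ = P·diag(729, 1)·P⁻¹ = [[2187, 2], [−1458, −1]] · [[−1, −2], [2, 3]] = [[−2183, −4368], [1456, 2913]].

2913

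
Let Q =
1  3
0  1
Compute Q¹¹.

Q = I + N where N = [[0, 3], [0, 0]] is strictly upper-triangular, so N² = 0.
(I + N)¹¹ = I + 11·N = [[1, 33], [0, 1]].

[[1, 33], [0, 1]]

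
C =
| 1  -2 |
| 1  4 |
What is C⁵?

tr C = 5 and det C = 6, so the characteristic polynomial is λ² − (5)λ + (6) with roots 3 and 2.
Eigenvectors give P = [[1, -2], [-1, 1]] with P⁻¹ = [[-1, -2], [-1, -1]], and C = P·diag(3, 2)·P⁻¹.
Then C⁵ = P·diag(243, 32)·P⁻¹ = [[243, -64], [-243, 32]] · [[-1, -2], [-1, -1]] = [[-179, -422], [211, 454]].

[[-179, -422], [211, 454]]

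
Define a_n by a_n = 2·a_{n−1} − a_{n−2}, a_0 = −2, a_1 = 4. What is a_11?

With companion matrix M = [[2, −1], [1, 0]], [a_n, a_{n−1}]ᵀ = M·[a_{n−1}, a_{n−2}]ᵀ, so [a_11, a_10]ᵀ = M^10·[a_1, a_0]ᵀ.
M^10 = [[11, −10], [10, −9]], giving [a_11, a_10]ᵀ = [[64], [58]].

64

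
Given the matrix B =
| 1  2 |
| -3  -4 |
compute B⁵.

[[61, 62], [-93, -94]]

tr B = -3 and det B = 2, so the characteristic polynomial is λ² − (-3)λ + (2) with roots -1 and -2.
Eigenvectors give P = [[1, 2], [-1, -3]] with P⁻¹ = [[3, 2], [-1, -1]], and B = P·diag(-1, -2)·P⁻¹.
Then B⁵ = P·diag(-1, -32)·P⁻¹ = [[-1, -64], [1, 96]] · [[3, 2], [-1, -1]] = [[61, 62], [-93, -94]].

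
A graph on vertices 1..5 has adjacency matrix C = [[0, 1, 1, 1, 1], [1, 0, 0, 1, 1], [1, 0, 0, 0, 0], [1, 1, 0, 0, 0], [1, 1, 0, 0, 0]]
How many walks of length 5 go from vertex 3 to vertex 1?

The number of length-5 walks from vertex 3 to vertex 1 is entry (3,1) of C^5, where C is the adjacency matrix.
C^2 = [[4, 2, 0, 1, 1], [2, 3, 1, 1, 1], [0, 1, 1, 1, 1], [1, 1, 1, 2, 2], [1, 1, 1, 2, 2]]
C^3 = [[4, 6, 4, 6, 6], [6, 4, 2, 5, 5], [4, 2, 0, 1, 1], [6, 5, 1, 2, 2], [6, 5, 1, 2, 2]]
C^4 = [[22, 16, 4, 10, 10], [16, 16, 6, 10, 10], [4, 6, 4, 6, 6], [10, 10, 6, 11, 11], [10, 10, 6, 11, 11]]
C^5 = [[40, 42, 22, 38, 38], [42, 36, 16, 32, 32], [22, 16, 4, 10, 10], [38, 32, 10, 20, 20], [38, 32, 10, 20, 20]]

22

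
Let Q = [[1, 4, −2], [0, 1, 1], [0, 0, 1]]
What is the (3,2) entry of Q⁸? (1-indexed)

Q = I + N where N = [[0, 4, −2], [0, 0, 1], [0, 0, 0]] is strictly upper-triangular, so N³ = 0.
(I + N)⁸ = I + 8·N + 28·N² = [[1, 32, 96], [0, 1, 8], [0, 0, 1]].

0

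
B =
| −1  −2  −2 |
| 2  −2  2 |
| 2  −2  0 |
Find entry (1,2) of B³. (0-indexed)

B² = [[−7, 10, −2], [−2, −4, −8], [−6, 0, −8]]
B³ = [[23, −2, 34], [−22, 28, −4], [−10, 28, 12]]

−4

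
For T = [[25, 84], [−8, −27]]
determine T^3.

[[169, 588], [−56, −195]]

tr T = −2 and det T = −3, so the characteristic polynomial is λ² − (−2)λ + (−3) with roots −3 and 1.
Eigenvectors give P = [[−3, −7], [1, 2]] with P⁻¹ = [[2, 7], [−1, −3]], and T = P·diag(−3, 1)·P⁻¹.
Then T^3 = P·diag(−27, 1)·P⁻¹ = [[81, −7], [−27, 2]] · [[2, 7], [−1, −3]] = [[169, 588], [−56, −195]].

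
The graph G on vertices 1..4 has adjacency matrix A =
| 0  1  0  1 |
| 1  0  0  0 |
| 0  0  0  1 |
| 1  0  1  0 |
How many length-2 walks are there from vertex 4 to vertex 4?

The number of length-2 walks from vertex 4 to vertex 4 is entry (4,4) of A^2, where A is the adjacency matrix.
A^2 = [[2, 0, 1, 0], [0, 1, 0, 1], [1, 0, 1, 0], [0, 1, 0, 2]]

2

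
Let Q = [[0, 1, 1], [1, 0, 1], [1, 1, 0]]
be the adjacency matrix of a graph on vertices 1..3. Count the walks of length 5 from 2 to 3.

The number of length-5 walks from vertex 2 to vertex 3 is entry (2,3) of Q^5, where Q is the adjacency matrix.
Q^2 = [[2, 1, 1], [1, 2, 1], [1, 1, 2]]
Q^3 = [[2, 3, 3], [3, 2, 3], [3, 3, 2]]
Q^4 = [[6, 5, 5], [5, 6, 5], [5, 5, 6]]
Q^5 = [[10, 11, 11], [11, 10, 11], [11, 11, 10]]

11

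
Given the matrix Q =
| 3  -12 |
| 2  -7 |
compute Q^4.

tr Q = -4 and det Q = 3, so the characteristic polynomial is λ² − (-4)λ + (3) with roots -1 and -3.
Eigenvectors give P = [[3, 2], [1, 1]] with P⁻¹ = [[1, -2], [-1, 3]], and Q = P·diag(-1, -3)·P⁻¹.
Then Q^4 = P·diag(1, 81)·P⁻¹ = [[3, 162], [1, 81]] · [[1, -2], [-1, 3]] = [[-159, 480], [-80, 241]].

[[-159, 480], [-80, 241]]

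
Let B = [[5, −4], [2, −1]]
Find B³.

[[53, −52], [26, −25]]

tr B = 4 and det B = 3, so the characteristic polynomial is λ² − (4)λ + (3) with roots 3 and 1.
Eigenvectors give P = [[−2, −1], [−1, −1]] with P⁻¹ = [[−1, 1], [1, −2]], and B = P·diag(3, 1)·P⁻¹.
Then B³ = P·diag(27, 1)·P⁻¹ = [[−54, −1], [−27, −1]] · [[−1, 1], [1, −2]] = [[53, −52], [26, −25]].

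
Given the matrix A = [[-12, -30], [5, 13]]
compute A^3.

[[-78, -210], [35, 97]]

tr A = 1 and det A = -6, so the characteristic polynomial is λ² − (1)λ + (-6) with roots 3 and -2.
Eigenvectors give P = [[-2, 3], [1, -1]] with P⁻¹ = [[1, 3], [1, 2]], and A = P·diag(3, -2)·P⁻¹.
Then A^3 = P·diag(27, -8)·P⁻¹ = [[-54, -24], [27, 8]] · [[1, 3], [1, 2]] = [[-78, -210], [35, 97]].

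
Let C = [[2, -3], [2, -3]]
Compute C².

[[-2, 3], [-2, 3]]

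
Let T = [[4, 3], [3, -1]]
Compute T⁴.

[[706, 315], [315, 181]]

T² = [[25, 9], [9, 10]]
T³ = [[127, 66], [66, 17]]
T⁴ = [[706, 315], [315, 181]]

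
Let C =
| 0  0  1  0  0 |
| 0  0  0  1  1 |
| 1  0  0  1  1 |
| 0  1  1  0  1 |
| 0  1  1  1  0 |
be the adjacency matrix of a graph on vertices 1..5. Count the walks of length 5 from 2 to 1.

12

The number of length-5 walks from vertex 2 to vertex 1 is entry (2,1) of C^5, where C is the adjacency matrix.
C^2 = [[1, 0, 0, 1, 1], [0, 2, 2, 1, 1], [0, 2, 3, 1, 1], [1, 1, 1, 3, 2], [1, 1, 1, 2, 3]]
C^3 = [[0, 2, 3, 1, 1], [2, 2, 2, 5, 5], [3, 2, 2, 6, 6], [1, 5, 6, 4, 5], [1, 5, 6, 5, 4]]
C^4 = [[3, 2, 2, 6, 6], [2, 10, 12, 9, 9], [2, 12, 15, 10, 10], [6, 9, 10, 16, 15], [6, 9, 10, 15, 16]]
C^5 = [[2, 12, 15, 10, 10], [12, 18, 20, 31, 31], [15, 20, 22, 37, 37], [10, 31, 37, 34, 35], [10, 31, 37, 35, 34]]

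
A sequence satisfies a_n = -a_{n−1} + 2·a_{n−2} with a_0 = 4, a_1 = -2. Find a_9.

-1022

With companion matrix C = [[-1, 2], [1, 0]], [a_n, a_{n−1}]ᵀ = C·[a_{n−1}, a_{n−2}]ᵀ, so [a_9, a_8]ᵀ = C⁸·[a_1, a_0]ᵀ.
C⁸ = [[171, -170], [-85, 86]], giving [a_9, a_8]ᵀ = [[-1022], [514]].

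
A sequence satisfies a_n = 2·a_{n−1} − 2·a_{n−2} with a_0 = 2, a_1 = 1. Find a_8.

32

With companion matrix A = [[2, −2], [1, 0]], [a_n, a_{n−1}]ᵀ = A·[a_{n−1}, a_{n−2}]ᵀ, so [a_8, a_7]ᵀ = A⁷·[a_1, a_0]ᵀ.
A⁷ = [[0, 16], [−8, 16]], giving [a_8, a_7]ᵀ = [[32], [24]].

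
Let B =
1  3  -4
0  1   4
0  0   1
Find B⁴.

[[1, 12, 56], [0, 1, 16], [0, 0, 1]]

B = I + N where N = [[0, 3, -4], [0, 0, 4], [0, 0, 0]] is strictly upper-triangular, so N³ = 0.
(I + N)⁴ = I + 4·N + 6·N² = [[1, 12, 56], [0, 1, 16], [0, 0, 1]].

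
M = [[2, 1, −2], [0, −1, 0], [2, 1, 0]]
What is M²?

[[0, −1, −4], [0, 1, 0], [4, 1, −4]]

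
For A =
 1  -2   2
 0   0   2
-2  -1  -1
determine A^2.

[[-3, -4, -4], [-4, -2, -2], [0, 5, -5]]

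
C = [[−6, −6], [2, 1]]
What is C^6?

[[2724, 3990], [−1330, −1931]]

tr C = −5 and det C = 6, so the characteristic polynomial is λ² − (−5)λ + (6) with roots −3 and −2.
Eigenvectors give P = [[−2, −3], [1, 2]] with P⁻¹ = [[−2, −3], [1, 2]], and C = P·diag(−3, −2)·P⁻¹.
Then C^6 = P·diag(729, 64)·P⁻¹ = [[−1458, −192], [729, 128]] · [[−2, −3], [1, 2]] = [[2724, 3990], [−1330, −1931]].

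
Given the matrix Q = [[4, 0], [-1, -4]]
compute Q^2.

[[16, 0], [0, 16]]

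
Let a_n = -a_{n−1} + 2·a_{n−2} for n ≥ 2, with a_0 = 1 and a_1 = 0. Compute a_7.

-42

With companion matrix A = [[-1, 2], [1, 0]], [a_n, a_{n−1}]ᵀ = A·[a_{n−1}, a_{n−2}]ᵀ, so [a_7, a_6]ᵀ = A^6·[a_1, a_0]ᵀ.
A^6 = [[43, -42], [-21, 22]], giving [a_7, a_6]ᵀ = [[-42], [22]].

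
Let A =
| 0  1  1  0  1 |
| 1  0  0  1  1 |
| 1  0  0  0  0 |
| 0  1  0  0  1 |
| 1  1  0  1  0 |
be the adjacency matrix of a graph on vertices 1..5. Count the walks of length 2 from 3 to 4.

The number of length-2 walks from vertex 3 to vertex 4 is entry (3,4) of A^2, where A is the adjacency matrix.
A^2 = [[3, 1, 0, 2, 1], [1, 3, 1, 1, 2], [0, 1, 1, 0, 1], [2, 1, 0, 2, 1], [1, 2, 1, 1, 3]]

0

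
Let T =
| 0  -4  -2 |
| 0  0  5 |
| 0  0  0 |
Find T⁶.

[[0, 0, 0], [0, 0, 0], [0, 0, 0]]

T is strictly triangular, hence nilpotent: T³ = 0, so T⁶ = 0.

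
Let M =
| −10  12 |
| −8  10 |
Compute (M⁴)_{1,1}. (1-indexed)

tr M = 0 and det M = −4, so the characteristic polynomial is λ² − (0)λ + (−4) with roots −2 and 2.
Eigenvectors give P = [[−3, −1], [−2, −1]] with P⁻¹ = [[−1, 1], [2, −3]], and M = P·diag(−2, 2)·P⁻¹.
Then M⁴ = P·diag(16, 16)·P⁻¹ = [[−48, −16], [−32, −16]] · [[−1, 1], [2, −3]] = [[16, 0], [0, 16]].

16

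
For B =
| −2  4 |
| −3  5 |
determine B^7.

tr B = 3 and det B = 2, so the characteristic polynomial is λ² − (3)λ + (2) with roots 2 and 1.
Eigenvectors give P = [[1, 4], [1, 3]] with P⁻¹ = [[−3, 4], [1, −1]], and B = P·diag(2, 1)·P⁻¹.
Then B^7 = P·diag(128, 1)·P⁻¹ = [[128, 4], [128, 3]] · [[−3, 4], [1, −1]] = [[−380, 508], [−381, 509]].

[[−380, 508], [−381, 509]]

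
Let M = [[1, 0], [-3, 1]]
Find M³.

M = I + N where N = [[0, 0], [-3, 0]] is strictly lower-triangular, so N² = 0.
(I + N)³ = I + 3·N = [[1, 0], [-9, 1]].

[[1, 0], [-9, 1]]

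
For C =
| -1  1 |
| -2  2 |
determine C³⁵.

[[-1, 1], [-2, 2]]

C² = C (a projection; rank 1, trace 1), so C³⁵ = C.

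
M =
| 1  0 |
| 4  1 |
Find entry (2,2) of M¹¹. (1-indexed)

1

M = I + N where N = [[0, 0], [4, 0]] is strictly lower-triangular, so N² = 0.
(I + N)¹¹ = I + 11·N = [[1, 0], [44, 1]].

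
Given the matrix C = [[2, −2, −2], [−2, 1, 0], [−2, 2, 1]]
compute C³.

[[56, −46, −30], [−30, 25, 16], [−46, 38, 25]]

C² = [[12, −10, −6], [−6, 5, 4], [−10, 8, 5]]
C³ = [[56, −46, −30], [−30, 25, 16], [−46, 38, 25]]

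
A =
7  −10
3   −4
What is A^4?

tr A = 3 and det A = 2, so the characteristic polynomial is λ² − (3)λ + (2) with roots 2 and 1.
Eigenvectors give P = [[2, −5], [1, −3]] with P⁻¹ = [[3, −5], [1, −2]], and A = P·diag(2, 1)·P⁻¹.
Then A^4 = P·diag(16, 1)·P⁻¹ = [[32, −5], [16, −3]] · [[3, −5], [1, −2]] = [[91, −150], [45, −74]].

[[91, −150], [45, −74]]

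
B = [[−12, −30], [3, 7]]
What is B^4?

[[666, 1950], [−195, −569]]

tr B = −5 and det B = 6, so the characteristic polynomial is λ² − (−5)λ + (6) with roots −3 and −2.
Eigenvectors give P = [[10, −3], [−3, 1]] with P⁻¹ = [[1, 3], [3, 10]], and B = P·diag(−3, −2)·P⁻¹.
Then B^4 = P·diag(81, 16)·P⁻¹ = [[810, −48], [−243, 16]] · [[1, 3], [3, 10]] = [[666, 1950], [−195, −569]].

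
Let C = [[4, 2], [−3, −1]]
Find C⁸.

tr C = 3 and det C = 2, so the characteristic polynomial is λ² − (3)λ + (2) with roots 1 and 2.
Eigenvectors give P = [[−2, −1], [3, 1]] with P⁻¹ = [[1, 1], [−3, −2]], and C = P·diag(1, 2)·P⁻¹.
Then C⁸ = P·diag(1, 256)·P⁻¹ = [[−2, −256], [3, 256]] · [[1, 1], [−3, −2]] = [[766, 510], [−765, −509]].

[[766, 510], [−765, −509]]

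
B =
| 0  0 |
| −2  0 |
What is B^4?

[[0, 0], [0, 0]]

B is strictly triangular, hence nilpotent: B^2 = 0, so B^4 = 0.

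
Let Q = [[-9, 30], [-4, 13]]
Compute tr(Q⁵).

tr Q = 4 and det Q = 3, so the characteristic polynomial is λ² − (4)λ + (3) with roots 1 and 3.
Eigenvectors give P = [[3, -5], [1, -2]] with P⁻¹ = [[2, -5], [1, -3]], and Q = P·diag(1, 3)·P⁻¹.
Then Q⁵ = P·diag(1, 243)·P⁻¹ = [[3, -1215], [1, -486]] · [[2, -5], [1, -3]] = [[-1209, 3630], [-484, 1453]].

244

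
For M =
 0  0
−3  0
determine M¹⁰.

[[0, 0], [0, 0]]

M is strictly triangular, hence nilpotent: M² = 0, so M¹⁰ = 0.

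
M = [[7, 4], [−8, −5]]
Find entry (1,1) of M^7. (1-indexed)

4375

tr M = 2 and det M = −3, so the characteristic polynomial is λ² − (2)λ + (−3) with roots 3 and −1.
Eigenvectors give P = [[−1, −1], [1, 2]] with P⁻¹ = [[−2, −1], [1, 1]], and M = P·diag(3, −1)·P⁻¹.
Then M^7 = P·diag(2187, −1)·P⁻¹ = [[−2187, 1], [2187, −2]] · [[−2, −1], [1, 1]] = [[4375, 2188], [−4376, −2189]].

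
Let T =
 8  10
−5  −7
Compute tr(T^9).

19171

tr T = 1 and det T = −6, so the characteristic polynomial is λ² − (1)λ + (−6) with roots 3 and −2.
Eigenvectors give P = [[2, 1], [−1, −1]] with P⁻¹ = [[1, 1], [−1, −2]], and T = P·diag(3, −2)·P⁻¹.
Then T^9 = P·diag(19683, −512)·P⁻¹ = [[39366, −512], [−19683, 512]] · [[1, 1], [−1, −2]] = [[39878, 40390], [−20195, −20707]].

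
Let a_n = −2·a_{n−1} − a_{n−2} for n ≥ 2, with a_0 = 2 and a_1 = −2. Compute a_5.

With companion matrix C = [[−2, −1], [1, 0]], [a_n, a_{n−1}]ᵀ = C·[a_{n−1}, a_{n−2}]ᵀ, so [a_5, a_4]ᵀ = C⁴·[a_1, a_0]ᵀ.
C⁴ = [[5, 4], [−4, −3]], giving [a_5, a_4]ᵀ = [[−2], [2]].

−2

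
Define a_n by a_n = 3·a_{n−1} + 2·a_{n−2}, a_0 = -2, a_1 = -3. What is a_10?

-328393

With companion matrix B = [[3, 2], [1, 0]], [a_n, a_{n−1}]ᵀ = B·[a_{n−1}, a_{n−2}]ᵀ, so [a_10, a_9]ᵀ = B⁹·[a_1, a_0]ᵀ.
B⁹ = [[79647, 44726], [22363, 12558]], giving [a_10, a_9]ᵀ = [[-328393], [-92205]].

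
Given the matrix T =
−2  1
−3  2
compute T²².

[[1, 0], [0, 1]]

T² = I (check: tr T = 0 and det T = −1), so T²² = I since 22 is even.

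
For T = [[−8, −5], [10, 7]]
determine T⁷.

tr T = −1 and det T = −6, so the characteristic polynomial is λ² − (−1)λ + (−6) with roots 2 and −3.
Eigenvectors give P = [[−1, 1], [2, −1]] with P⁻¹ = [[1, 1], [2, 1]], and T = P·diag(2, −3)·P⁻¹.
Then T⁷ = P·diag(128, −2187)·P⁻¹ = [[−128, −2187], [256, 2187]] · [[1, 1], [2, 1]] = [[−4502, −2315], [4630, 2443]].

[[−4502, −2315], [4630, 2443]]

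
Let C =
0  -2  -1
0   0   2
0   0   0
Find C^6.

[[0, 0, 0], [0, 0, 0], [0, 0, 0]]

C is strictly triangular, hence nilpotent: C^3 = 0, so C^6 = 0.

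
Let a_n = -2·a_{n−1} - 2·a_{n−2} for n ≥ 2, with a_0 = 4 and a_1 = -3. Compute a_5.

With companion matrix Q = [[-2, -2], [1, 0]], [a_n, a_{n−1}]ᵀ = Q·[a_{n−1}, a_{n−2}]ᵀ, so [a_5, a_4]ᵀ = Q^4·[a_1, a_0]ᵀ.
Q^4 = [[-4, 0], [0, -4]], giving [a_5, a_4]ᵀ = [[12], [-16]].

12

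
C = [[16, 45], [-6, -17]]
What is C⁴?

[[-74, -225], [30, 91]]

tr C = -1 and det C = -2, so the characteristic polynomial is λ² − (-1)λ + (-2) with roots 1 and -2.
Eigenvectors give P = [[-3, -5], [1, 2]] with P⁻¹ = [[-2, -5], [1, 3]], and C = P·diag(1, -2)·P⁻¹.
Then C⁴ = P·diag(1, 16)·P⁻¹ = [[-3, -80], [1, 32]] · [[-2, -5], [1, 3]] = [[-74, -225], [30, 91]].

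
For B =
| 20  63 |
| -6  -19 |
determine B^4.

[[106, 315], [-30, -89]]

tr B = 1 and det B = -2, so the characteristic polynomial is λ² − (1)λ + (-2) with roots 2 and -1.
Eigenvectors give P = [[7, -3], [-2, 1]] with P⁻¹ = [[1, 3], [2, 7]], and B = P·diag(2, -1)·P⁻¹.
Then B^4 = P·diag(16, 1)·P⁻¹ = [[112, -3], [-32, 1]] · [[1, 3], [2, 7]] = [[106, 315], [-30, -89]].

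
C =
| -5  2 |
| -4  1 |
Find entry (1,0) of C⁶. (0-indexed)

tr C = -4 and det C = 3, so the characteristic polynomial is λ² − (-4)λ + (3) with roots -1 and -3.
Eigenvectors give P = [[-1, 1], [-2, 1]] with P⁻¹ = [[1, -1], [2, -1]], and C = P·diag(-1, -3)·P⁻¹.
Then C⁶ = P·diag(1, 729)·P⁻¹ = [[-1, 729], [-2, 729]] · [[1, -1], [2, -1]] = [[1457, -728], [1456, -727]].

1456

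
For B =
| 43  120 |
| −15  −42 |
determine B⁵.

tr B = 1 and det B = −6, so the characteristic polynomial is λ² − (1)λ + (−6) with roots 3 and −2.
Eigenvectors give P = [[3, 8], [−1, −3]] with P⁻¹ = [[3, 8], [−1, −3]], and B = P·diag(3, −2)·P⁻¹.
Then B⁵ = P·diag(243, −32)·P⁻¹ = [[729, −256], [−243, 96]] · [[3, 8], [−1, −3]] = [[2443, 6600], [−825, −2232]].

[[2443, 6600], [−825, −2232]]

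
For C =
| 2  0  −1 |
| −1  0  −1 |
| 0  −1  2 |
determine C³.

C² = [[4, 1, −4], [−2, 1, −1], [1, −2, 5]]
C³ = [[7, 4, −13], [−5, 1, −1], [4, −5, 11]]

[[7, 4, −13], [−5, 1, −1], [4, −5, 11]]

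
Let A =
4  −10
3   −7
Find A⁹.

[[2554, −5110], [1533, −3067]]

tr A = −3 and det A = 2, so the characteristic polynomial is λ² − (−3)λ + (2) with roots −2 and −1.
Eigenvectors give P = [[−5, −2], [−3, −1]] with P⁻¹ = [[1, −2], [−3, 5]], and A = P·diag(−2, −1)·P⁻¹.
Then A⁹ = P·diag(−512, −1)·P⁻¹ = [[2560, 2], [1536, 1]] · [[1, −2], [−3, 5]] = [[2554, −5110], [1533, −3067]].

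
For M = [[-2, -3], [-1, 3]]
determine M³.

M² = [[7, -3], [-1, 12]]
M³ = [[-11, -30], [-10, 39]]

[[-11, -30], [-10, 39]]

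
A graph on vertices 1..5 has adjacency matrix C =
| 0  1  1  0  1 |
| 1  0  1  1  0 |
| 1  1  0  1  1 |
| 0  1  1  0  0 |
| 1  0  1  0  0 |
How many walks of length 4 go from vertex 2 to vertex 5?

The number of length-4 walks from vertex 2 to vertex 5 is entry (2,5) of C⁴, where C is the adjacency matrix.
C² = [[3, 1, 2, 2, 1], [1, 3, 2, 1, 2], [2, 2, 4, 1, 1], [2, 1, 1, 2, 1], [1, 2, 1, 1, 2]]
C³ = [[4, 7, 7, 3, 5], [7, 4, 7, 5, 3], [7, 7, 6, 6, 6], [3, 5, 6, 2, 3], [5, 3, 6, 3, 2]]
C⁴ = [[19, 14, 19, 14, 11], [14, 19, 19, 11, 14], [19, 19, 26, 13, 13], [14, 11, 13, 11, 9], [11, 14, 13, 9, 11]]

14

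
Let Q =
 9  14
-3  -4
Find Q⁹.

tr Q = 5 and det Q = 6, so the characteristic polynomial is λ² − (5)λ + (6) with roots 3 and 2.
Eigenvectors give P = [[-7, -2], [3, 1]] with P⁻¹ = [[-1, -2], [3, 7]], and Q = P·diag(3, 2)·P⁻¹.
Then Q⁹ = P·diag(19683, 512)·P⁻¹ = [[-137781, -1024], [59049, 512]] · [[-1, -2], [3, 7]] = [[134709, 268394], [-57513, -114514]].

[[134709, 268394], [-57513, -114514]]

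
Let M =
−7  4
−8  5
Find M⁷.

tr M = −2 and det M = −3, so the characteristic polynomial is λ² − (−2)λ + (−3) with roots 1 and −3.
Eigenvectors give P = [[−1, −1], [−2, −1]] with P⁻¹ = [[1, −1], [−2, 1]], and M = P·diag(1, −3)·P⁻¹.
Then M⁷ = P·diag(1, −2187)·P⁻¹ = [[−1, 2187], [−2, 2187]] · [[1, −1], [−2, 1]] = [[−4375, 2188], [−4376, 2189]].

[[−4375, 2188], [−4376, 2189]]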